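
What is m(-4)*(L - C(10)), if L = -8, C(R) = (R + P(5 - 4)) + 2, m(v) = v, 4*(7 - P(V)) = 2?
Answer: 106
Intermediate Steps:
P(V) = 13/2 (P(V) = 7 - 1/4*2 = 7 - 1/2 = 13/2)
C(R) = 17/2 + R (C(R) = (R + 13/2) + 2 = (13/2 + R) + 2 = 17/2 + R)
m(-4)*(L - C(10)) = -4*(-8 - (17/2 + 10)) = -4*(-8 - 1*37/2) = -4*(-8 - 37/2) = -4*(-53/2) = 106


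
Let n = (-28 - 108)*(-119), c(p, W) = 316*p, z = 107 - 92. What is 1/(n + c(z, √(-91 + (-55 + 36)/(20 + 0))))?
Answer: 1/20924 ≈ 4.7792e-5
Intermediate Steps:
z = 15
n = 16184 (n = -136*(-119) = 16184)
1/(n + c(z, √(-91 + (-55 + 36)/(20 + 0)))) = 1/(16184 + 316*15) = 1/(16184 + 4740) = 1/20924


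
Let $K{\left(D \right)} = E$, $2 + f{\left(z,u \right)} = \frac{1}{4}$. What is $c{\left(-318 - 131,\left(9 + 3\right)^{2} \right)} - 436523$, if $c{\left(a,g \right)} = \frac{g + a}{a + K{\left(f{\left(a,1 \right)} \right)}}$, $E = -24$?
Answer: $- \frac{206475074}{473} \approx -4.3652 \cdot 10^{5}$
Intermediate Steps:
$f{\left(z,u \right)} = - \frac{7}{4}$ ($f{\left(z,u \right)} = -2 + \frac{1}{4} = - \frac{7}{4}$)
$K{\left(D \right)} = -24$
$c{\left(a,g \right)} = \frac{a + g}{-24 + a}$ ($c{\left(a,g \right)} = \frac{g + a}{a - 24} = \frac{a + g}{-24 + a}$)
$c{\left(-318 - 131,\left(9 + 3\right)^{2} \right)} - 436523 = \frac{\left(-318 - 131\right) + \left(9 + 3\right)^{2}}{-24 - 449} - 436523 = \frac{\left(-318 - 131\right) + 12^{2}}{-24 - 449} - 436523 = \frac{-449 + 144}{-24 - 449} - 436523 = \frac{1}{-473} \left(-305\right) - 436523 = \left(- \frac{1}{473}\right) \left(-305\right) - 436523 = \frac{305}{473} - 436523 = - \frac{206475074}{473}$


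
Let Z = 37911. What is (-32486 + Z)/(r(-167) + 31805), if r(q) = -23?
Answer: 5425/31782 ≈ 0.17069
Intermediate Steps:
(-32486 + Z)/(r(-167) + 31805) = (-32486 + 37911)/(-23 + 31805) = 5425/31782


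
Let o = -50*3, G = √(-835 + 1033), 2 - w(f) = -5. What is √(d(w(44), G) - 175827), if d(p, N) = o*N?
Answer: √(-175827 - 450*√22) ≈ 421.83*I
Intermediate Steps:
w(f) = 7 (w(f) = 2 - 1*(-5) = 2 + 5 = 7)
G = 3*√22 (G = √198 = 3*√22 ≈ 14.071)
o = -150
d(p, N) = -150*N
√(d(w(44), G) - 175827) = √(-450*√22 - 175827) = √(-175827 - 450*√22)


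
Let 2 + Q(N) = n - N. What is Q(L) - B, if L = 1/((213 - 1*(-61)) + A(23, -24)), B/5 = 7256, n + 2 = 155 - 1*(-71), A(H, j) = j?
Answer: -9014501/250 ≈ -36058.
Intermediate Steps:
n = 224 (n = -2 + (155 - 1*(-71)) = -2 + (155 + 71) = -2 + 226 = 224)
B = 36280 (B = 5*7256 = 36280)
L = 1/250 (L = 1/((213 - 1*(-61)) - 24) = 1/((213 + 61) - 24) = 1/(274 - 24) = 1/250 ≈ 0.0040000)
Q(N) = 222 - N (Q(N) = -2 + (224 - N) = 222 - N)
Q(L) - B = (222 - 1*1/250) - 1*36280 = (222 - 1/250) - 36280 = 55499/250 - 36280 = -9014501/250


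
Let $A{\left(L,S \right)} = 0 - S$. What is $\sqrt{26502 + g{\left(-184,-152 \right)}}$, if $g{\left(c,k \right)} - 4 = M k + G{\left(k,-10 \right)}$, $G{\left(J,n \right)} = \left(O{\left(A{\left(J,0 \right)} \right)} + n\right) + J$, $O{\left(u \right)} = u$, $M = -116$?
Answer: $2 \sqrt{10994} \approx 209.7$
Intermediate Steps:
$A{\left(L,S \right)} = - S$
$G{\left(J,n \right)} = J + n$ ($G{\left(J,n \right)} = \left(\left(-1\right) 0 + n\right) + J = \left(0 + n\right) + J = n + J = J + n$)
$g{\left(c,k \right)} = -6 - 115 k$ ($g{\left(c,k \right)} = 4 - \left(10 + 115 k\right) = -6 - 115 k$)
$\sqrt{26502 + g{\left(-184,-152 \right)}} = \sqrt{26502 - -17474} = \sqrt{26502 + \left(-6 + 17480\right)} = \sqrt{26502 + 17474} = \sqrt{43976} = 2 \sqrt{10994}$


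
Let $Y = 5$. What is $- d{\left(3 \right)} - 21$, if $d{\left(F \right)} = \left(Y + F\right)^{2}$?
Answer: $-85$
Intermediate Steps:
$d{\left(F \right)} = \left(5 + F\right)^{2}$
$- d{\left(3 \right)} - 21 = - \left(5 + 3\right)^{2} - 21 = - 8^{2} - 21 = \left(-1\right) 64 - 21 = -64 - 21 = -85$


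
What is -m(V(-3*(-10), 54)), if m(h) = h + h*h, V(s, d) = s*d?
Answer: -2626020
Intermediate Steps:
V(s, d) = d*s
m(h) = h + h²
-m(V(-3*(-10), 54)) = -54*(-3*(-10))*(1 + 54*(-3*(-10))) = -54*30*(1 + 54*30) = -1620*(1 + 1620) = -1620*1621 = -1*2626020 = -2626020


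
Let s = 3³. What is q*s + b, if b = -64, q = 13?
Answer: 287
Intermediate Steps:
s = 27
q*s + b = 13*27 - 64 = 351 - 64 = 287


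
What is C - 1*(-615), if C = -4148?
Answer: -3533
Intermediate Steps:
C - 1*(-615) = -4148 - 1*(-615) = -4148 + 615 = -3533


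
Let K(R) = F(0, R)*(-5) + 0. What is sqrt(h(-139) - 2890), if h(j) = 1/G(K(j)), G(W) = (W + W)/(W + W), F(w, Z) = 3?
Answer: 3*I*sqrt(321) ≈ 53.749*I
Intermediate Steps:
K(R) = -15 (K(R) = 3*(-5) + 0 = -15 + 0 = -15)
G(W) = 1 (G(W) = (2*W)/((2*W)) = (2*W)*(1/(2*W)) = 1)
h(j) = 1 (h(j) = 1/1 = 1)
sqrt(h(-139) - 2890) = sqrt(1 - 2890) = sqrt(-2889) = 3*I*sqrt(321)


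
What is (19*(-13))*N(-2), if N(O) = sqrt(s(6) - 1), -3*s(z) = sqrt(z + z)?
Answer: -247*I*sqrt(9 + 6*sqrt(3))/3 ≈ -362.57*I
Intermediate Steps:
s(z) = -sqrt(2)*sqrt(z)/3 (s(z) = -sqrt(z + z)/3 = -sqrt(2)*sqrt(z)/3)
N(O) = sqrt(-1 - 2*sqrt(3)/3) (N(O) = sqrt(-sqrt(2)*sqrt(6)/3 - 1) = sqrt(-2*sqrt(3)/3 - 1) = sqrt(-1 - 2*sqrt(3)/3))
(19*(-13))*N(-2) = (19*(-13))*(sqrt(-9 - 6*sqrt(3))/3) = -247*sqrt(-9 - 6*sqrt(3))/3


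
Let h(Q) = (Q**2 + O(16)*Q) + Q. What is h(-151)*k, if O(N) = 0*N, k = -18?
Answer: -407700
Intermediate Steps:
O(N) = 0
h(Q) = Q + Q**2 (h(Q) = (Q**2 + 0*Q) + Q = (Q**2 + 0) + Q = Q**2 + Q = Q + Q**2)
h(-151)*k = -151*(1 - 151)*(-18) = -151*(-150)*(-18) = 22650*(-18) = -407700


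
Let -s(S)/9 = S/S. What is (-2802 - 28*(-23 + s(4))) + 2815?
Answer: 909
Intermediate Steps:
s(S) = -9 (s(S) = -9*S/S = -9*1 = -9)
(-2802 - 28*(-23 + s(4))) + 2815 = (-2802 - 28*(-23 - 9)) + 2815 = (-2802 - 28*(-32)) + 2815 = (-2802 + 896) + 2815 = -1906 + 2815 = 909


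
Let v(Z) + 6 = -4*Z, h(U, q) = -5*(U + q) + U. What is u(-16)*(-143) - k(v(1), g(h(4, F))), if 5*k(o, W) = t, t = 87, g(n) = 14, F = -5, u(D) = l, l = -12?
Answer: 8493/5 ≈ 1698.6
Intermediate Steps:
u(D) = -12
h(U, q) = -5*q - 4*U (h(U, q) = (-5*U - 5*q) + U = -5*q - 4*U)
v(Z) = -6 - 4*Z
k(o, W) = 87/5 (k(o, W) = (⅕)*87 = 87/5)
u(-16)*(-143) - k(v(1), g(h(4, F))) = -12*(-143) - 1*87/5 = 1716 - 87/5 = 8493/5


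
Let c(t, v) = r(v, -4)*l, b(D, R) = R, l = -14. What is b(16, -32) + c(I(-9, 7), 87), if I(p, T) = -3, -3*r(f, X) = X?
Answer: -152/3 ≈ -50.667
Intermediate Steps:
r(f, X) = -X/3
c(t, v) = -56/3 (c(t, v) = -⅓*(-4)*(-14) = (4/3)*(-14) = -56/3)
b(16, -32) + c(I(-9, 7), 87) = -32 - 56/3 = -152/3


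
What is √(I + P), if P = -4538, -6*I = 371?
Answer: I*√165594/6 ≈ 67.822*I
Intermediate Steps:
I = -371/6 (I = -⅙*371 = -371/6 ≈ -61.833)
√(I + P) = √(-371/6 - 4538) = √(-27599/6) = I*√165594/6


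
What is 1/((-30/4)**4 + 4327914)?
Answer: 16/69297249 ≈ 2.3089e-7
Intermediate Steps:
1/((-30/4)**4 + 4327914) = 1/((-30*1/4)**4 + 4327914) = 1/((-15/2)**4 + 4327914) = 1/(50625/16 + 4327914) = 1/(69297249/16) = 16/69297249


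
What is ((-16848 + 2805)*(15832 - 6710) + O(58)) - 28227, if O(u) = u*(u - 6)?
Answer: -128125457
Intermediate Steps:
O(u) = u*(-6 + u)
((-16848 + 2805)*(15832 - 6710) + O(58)) - 28227 = ((-16848 + 2805)*(15832 - 6710) + 58*(-6 + 58)) - 28227 = (-14043*9122 + 58*52) - 28227 = (-128100246 + 3016) - 28227 = -128097230 - 28227 = -128125457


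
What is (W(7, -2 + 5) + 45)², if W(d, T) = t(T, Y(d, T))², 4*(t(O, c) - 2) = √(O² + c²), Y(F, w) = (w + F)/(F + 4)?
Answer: 9263009273/3748096 + 96053*√1189/10648 ≈ 2782.4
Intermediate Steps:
Y(F, w) = (F + w)/(4 + F)
t(O, c) = 2 + √(O² + c²)/4
W(d, T) = (2 + √(T² + (T + d)²/(4 + d)²)/4)² (W(d, T) = (2 + √(T² + ((d + T)/(4 + d))²)/4)² = (2 + √(T² + ((T + d)/(4 + d))²)/4)² = (2 + √(T² + (T + d)²/(4 + d)²)/4)²)
(W(7, -2 + 5) + 45)² = ((8 + √((-2 + 5)² + ((-2 + 5) + 7)²/(4 + 7)²))²/16 + 45)² = ((8 + √(3² + (3 + 7)²/11²))²/16 + 45)² = ((8 + √(9 + (1/121)*10²))²/16 + 45)² = ((8 + √(9 + (1/121)*100))²/16 + 45)² = ((8 + √(9 + 100/121))²/16 + 45)² = ((8 + √(1189/121))²/16 + 45)² = ((8 + √1189/11)²/16 + 45)² = (45 + (8 + √1189/11)²/16)²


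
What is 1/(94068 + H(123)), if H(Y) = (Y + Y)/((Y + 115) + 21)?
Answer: 259/24363858 ≈ 1.0630e-5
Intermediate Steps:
H(Y) = 2*Y/(136 + Y) (H(Y) = (2*Y)/((115 + Y) + 21) = (2*Y)/(136 + Y) = 2*Y/(136 + Y))
1/(94068 + H(123)) = 1/(94068 + 2*123/(136 + 123)) = 1/(94068 + 2*123/259) = 1/(94068 + 2*123*(1/259)) = 1/(94068 + 246/259) = 1/(24363858/259) = 259/24363858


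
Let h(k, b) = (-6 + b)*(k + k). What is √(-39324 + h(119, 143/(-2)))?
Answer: I*√57769 ≈ 240.35*I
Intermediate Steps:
h(k, b) = 2*k*(-6 + b) (h(k, b) = (-6 + b)*(2*k) = 2*k*(-6 + b))
√(-39324 + h(119, 143/(-2))) = √(-39324 + 2*119*(-6 + 143/(-2))) = √(-39324 + 2*119*(-6 + 143*(-½))) = √(-39324 + 2*119*(-6 - 143/2)) = √(-39324 + 2*119*(-155/2)) = √(-39324 - 18445) = √(-57769) = I*√57769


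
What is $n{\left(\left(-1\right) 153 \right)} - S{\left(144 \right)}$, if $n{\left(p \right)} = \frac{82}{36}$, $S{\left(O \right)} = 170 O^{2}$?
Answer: $- \frac{63452119}{18} \approx -3.5251 \cdot 10^{6}$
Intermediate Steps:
$n{\left(p \right)} = \frac{41}{18}$ ($n{\left(p \right)} = 82 \cdot \frac{1}{36} = \frac{41}{18}$)
$n{\left(\left(-1\right) 153 \right)} - S{\left(144 \right)} = \frac{41}{18} - 170 \cdot 144^{2} = \frac{41}{18} - 170 \cdot 20736 = \frac{41}{18} - 3525120 = - \frac{63452119}{18}$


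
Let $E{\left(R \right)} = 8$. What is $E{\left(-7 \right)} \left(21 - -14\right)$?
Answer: $280$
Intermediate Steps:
$E{\left(-7 \right)} \left(21 - -14\right) = 8 \left(21 - -14\right) = 8 \left(21 + 14\right) = 8 \cdot 35 = 280$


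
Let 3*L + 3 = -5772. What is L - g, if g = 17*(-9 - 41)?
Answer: -1075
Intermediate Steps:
L = -1925 (L = -1 + (⅓)*(-5772) = -1 - 1924 = -1925)
g = -850 (g = 17*(-50) = -850)
L - g = -1925 - 1*(-850) = -1925 + 850 = -1075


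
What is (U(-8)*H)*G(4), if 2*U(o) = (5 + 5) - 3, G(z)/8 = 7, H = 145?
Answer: 28420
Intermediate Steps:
G(z) = 56 (G(z) = 8*7 = 56)
U(o) = 7/2 (U(o) = ((5 + 5) - 3)/2 = (10 - 3)/2 = (1/2)*7 = 7/2)
(U(-8)*H)*G(4) = ((7/2)*145)*56 = (1015/2)*56 = 28420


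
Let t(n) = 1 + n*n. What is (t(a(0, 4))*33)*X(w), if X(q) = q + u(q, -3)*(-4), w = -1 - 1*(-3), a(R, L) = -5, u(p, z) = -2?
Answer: 8580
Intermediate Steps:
t(n) = 1 + n²
w = 2 (w = -1 + 3 = 2)
X(q) = 8 + q (X(q) = q - 2*(-4) = q + 8 = 8 + q)
(t(a(0, 4))*33)*X(w) = ((1 + (-5)²)*33)*(8 + 2) = ((1 + 25)*33)*10 = (26*33)*10 = 858*10 = 8580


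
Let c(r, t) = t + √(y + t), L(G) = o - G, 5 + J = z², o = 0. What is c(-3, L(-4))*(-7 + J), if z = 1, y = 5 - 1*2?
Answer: -44 - 11*√7 ≈ -73.103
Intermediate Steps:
y = 3 (y = 5 - 2 = 3)
J = -4 (J = -5 + 1² = -5 + 1 = -4)
L(G) = -G (L(G) = 0 - G = -G)
c(r, t) = t + √(3 + t)
c(-3, L(-4))*(-7 + J) = (-1*(-4) + √(3 - 1*(-4)))*(-7 - 4) = (4 + √(3 + 4))*(-11) = (4 + √7)*(-11) = -44 - 11*√7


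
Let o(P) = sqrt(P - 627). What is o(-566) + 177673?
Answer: 177673 + I*sqrt(1193) ≈ 1.7767e+5 + 34.54*I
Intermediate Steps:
o(P) = sqrt(-627 + P)
o(-566) + 177673 = sqrt(-627 - 566) + 177673 = sqrt(-1193) + 177673 = I*sqrt(1193) + 177673 = 177673 + I*sqrt(1193)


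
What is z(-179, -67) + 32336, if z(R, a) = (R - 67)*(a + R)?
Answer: 92852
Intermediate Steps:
z(R, a) = (-67 + R)*(R + a)
z(-179, -67) + 32336 = ((-179)² - 67*(-179) - 67*(-67) - 179*(-67)) + 32336 = (32041 + 11993 + 4489 + 11993) + 32336 = 60516 + 32336 = 92852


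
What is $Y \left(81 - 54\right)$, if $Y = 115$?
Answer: $3105$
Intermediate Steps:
$Y \left(81 - 54\right) = 115 \left(81 - 54\right) = 115 \cdot 27 = 3105$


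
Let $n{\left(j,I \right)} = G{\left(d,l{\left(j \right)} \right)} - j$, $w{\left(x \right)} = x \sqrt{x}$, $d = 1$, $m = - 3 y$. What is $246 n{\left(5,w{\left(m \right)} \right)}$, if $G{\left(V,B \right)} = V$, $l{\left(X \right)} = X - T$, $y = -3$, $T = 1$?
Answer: $-984$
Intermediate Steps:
$l{\left(X \right)} = -1 + X$ ($l{\left(X \right)} = X - 1 = -1 + X$)
$m = 9$ ($m = \left(-3\right) \left(-3\right) = 9$)
$w{\left(x \right)} = x^{\frac{3}{2}}$
$n{\left(j,I \right)} = 1 - j$
$246 n{\left(5,w{\left(m \right)} \right)} = 246 \left(1 - 5\right) = 246 \left(-4\right) = -984$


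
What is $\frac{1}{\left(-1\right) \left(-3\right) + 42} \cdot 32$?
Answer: $\frac{32}{45} \approx 0.71111$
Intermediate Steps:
$\frac{1}{\left(-1\right) \left(-3\right) + 42} \cdot 32 = \frac{1}{3 + 42} \cdot 32 = \frac{1}{45} \cdot 32 = \frac{32}{45}$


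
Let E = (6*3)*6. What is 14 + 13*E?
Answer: 1418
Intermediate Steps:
E = 108 (E = 18*6 = 108)
14 + 13*E = 14 + 13*108 = 14 + 1404 = 1418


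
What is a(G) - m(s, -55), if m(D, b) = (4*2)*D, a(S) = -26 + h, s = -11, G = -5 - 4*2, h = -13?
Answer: 49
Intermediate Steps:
G = -13 (G = -5 - 8 = -13)
a(S) = -39 (a(S) = -26 - 13 = -39)
m(D, b) = 8*D
a(G) - m(s, -55) = -39 - 8*(-11) = -39 - 1*(-88) = -39 + 88 = 49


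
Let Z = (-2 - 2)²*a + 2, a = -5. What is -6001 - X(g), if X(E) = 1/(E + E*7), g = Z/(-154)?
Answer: -1872389/312 ≈ -6001.3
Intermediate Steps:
Z = -78 (Z = (-2 - 2)²*(-5) + 2 = (-4)²*(-5) + 2 = 16*(-5) + 2 = -80 + 2 = -78)
g = 39/77 (g = -78/(-154) = -78*(-1/154) = 39/77 ≈ 0.50649)
X(E) = 1/(8*E) (X(E) = 1/(E + 7*E) = 1/(8*E))
-6001 - X(g) = -6001 - 1/(8*39/77) = -6001 - 77/(8*39) = -6001 - 1*77/312 = -6001 - 77/312 = -1872389/312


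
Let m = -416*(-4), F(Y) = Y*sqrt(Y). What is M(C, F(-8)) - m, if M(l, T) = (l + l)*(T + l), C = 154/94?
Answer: -3663918/2209 - 2464*I*sqrt(2)/47 ≈ -1658.6 - 74.141*I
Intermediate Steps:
C = 77/47 (C = 154*(1/94) = 77/47 ≈ 1.6383)
F(Y) = Y**(3/2)
M(l, T) = 2*l*(T + l) (M(l, T) = (2*l)*(T + l) = 2*l*(T + l))
m = 1664
M(C, F(-8)) - m = 2*(77/47)*((-8)**(3/2) + 77/47) - 1*1664 = 2*(77/47)*(-16*I*sqrt(2) + 77/47) - 1664 = 2*(77/47)*(77/47 - 16*I*sqrt(2)) - 1664 = (11858/2209 - 2464*I*sqrt(2)/47) - 1664 = -3663918/2209 - 2464*I*sqrt(2)/47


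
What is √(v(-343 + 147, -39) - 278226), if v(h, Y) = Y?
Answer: I*√278265 ≈ 527.51*I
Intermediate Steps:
√(v(-343 + 147, -39) - 278226) = √(-39 - 278226) = √(-278265) = I*√278265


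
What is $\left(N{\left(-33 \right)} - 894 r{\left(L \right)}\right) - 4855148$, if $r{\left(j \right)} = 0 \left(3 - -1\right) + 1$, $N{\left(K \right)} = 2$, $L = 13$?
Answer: $-4856040$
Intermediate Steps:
$r{\left(j \right)} = 1$ ($r{\left(j \right)} = 0 \left(3 + 1\right) + 1 = 0 \cdot 4 + 1 = 0 + 1 = 1$)
$\left(N{\left(-33 \right)} - 894 r{\left(L \right)}\right) - 4855148 = \left(2 - 894\right) - 4855148 = -892 - 4855148 = -4856040$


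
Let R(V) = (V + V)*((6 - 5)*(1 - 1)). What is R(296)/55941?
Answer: 0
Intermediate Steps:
R(V) = 0 (R(V) = (2*V)*(1*0) = (2*V)*0 = 0)
R(296)/55941 = 0/55941 = 0*(1/55941) = 0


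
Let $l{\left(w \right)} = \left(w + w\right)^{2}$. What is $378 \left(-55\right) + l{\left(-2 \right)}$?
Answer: $-20774$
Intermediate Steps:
$l{\left(w \right)} = 4 w^{2}$ ($l{\left(w \right)} = \left(2 w\right)^{2} = 4 w^{2}$)
$378 \left(-55\right) + l{\left(-2 \right)} = 378 \left(-55\right) + 4 \left(-2\right)^{2} = -20790 + 4 \cdot 4 = -20790 + 16 = -20774$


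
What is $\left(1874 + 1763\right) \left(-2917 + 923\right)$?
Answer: $-7252178$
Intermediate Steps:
$\left(1874 + 1763\right) \left(-2917 + 923\right) = 3637 \left(-1994\right) = -7252178$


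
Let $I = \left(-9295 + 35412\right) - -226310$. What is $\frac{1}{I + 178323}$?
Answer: $\frac{1}{430750} \approx 2.3215 \cdot 10^{-6}$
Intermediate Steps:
$I = 252427$ ($I = 26117 + 226310 = 252427$)
$\frac{1}{I + 178323} = \frac{1}{252427 + 178323} = \frac{1}{430750}$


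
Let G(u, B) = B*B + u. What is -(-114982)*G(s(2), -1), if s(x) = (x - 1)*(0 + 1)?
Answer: 229964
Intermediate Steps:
s(x) = -1 + x (s(x) = (-1 + x)*1 = -1 + x)
G(u, B) = u + B² (G(u, B) = B² + u = u + B²)
-(-114982)*G(s(2), -1) = -(-114982)*((-1 + 2) + (-1)²) = -(-114982)*(1 + 1) = -(-114982)*2 = -114982*(-2) = 229964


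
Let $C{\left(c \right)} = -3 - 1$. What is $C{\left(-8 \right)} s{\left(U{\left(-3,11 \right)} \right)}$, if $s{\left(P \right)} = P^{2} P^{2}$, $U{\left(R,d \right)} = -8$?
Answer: $-16384$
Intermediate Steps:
$C{\left(c \right)} = -4$ ($C{\left(c \right)} = -3 - 1 = -4$)
$s{\left(P \right)} = P^{4}$
$C{\left(-8 \right)} s{\left(U{\left(-3,11 \right)} \right)} = - 4 \left(-8\right)^{4} = \left(-4\right) 4096 = -16384$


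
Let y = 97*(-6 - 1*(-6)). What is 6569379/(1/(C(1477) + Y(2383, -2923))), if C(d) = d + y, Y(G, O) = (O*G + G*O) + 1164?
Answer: -91500787367883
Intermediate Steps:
Y(G, O) = 1164 + 2*G*O (Y(G, O) = (G*O + G*O) + 1164 = 2*G*O + 1164 = 1164 + 2*G*O)
y = 0 (y = 97*(-6 + 6) = 97*0 = 0)
C(d) = d (C(d) = d + 0 = d)
6569379/(1/(C(1477) + Y(2383, -2923))) = 6569379/(1/(1477 + (1164 + 2*2383*(-2923)))) = 6569379/(1/(1477 + (1164 - 13931018))) = 6569379/(1/(1477 - 13929854)) = 6569379/(1/(-13928377)) = 6569379/(-1/13928377) = 6569379*(-13928377) = -91500787367883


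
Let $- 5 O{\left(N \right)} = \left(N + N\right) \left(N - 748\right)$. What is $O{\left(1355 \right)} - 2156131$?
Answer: $-2485125$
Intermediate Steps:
$O{\left(N \right)} = - \frac{2 N \left(-748 + N\right)}{5}$ ($O{\left(N \right)} = - \frac{\left(N + N\right) \left(N - 748\right)}{5} = - \frac{2 N \left(-748 + N\right)}{5}$)
$O{\left(1355 \right)} - 2156131 = \frac{2}{5} \cdot 1355 \left(748 - 1355\right) - 2156131 = \frac{2}{5} \cdot 1355 \left(-607\right) - 2156131 = -328994 - 2156131 = -2485125$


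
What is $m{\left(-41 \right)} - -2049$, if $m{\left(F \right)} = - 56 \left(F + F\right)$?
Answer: $6641$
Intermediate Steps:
$m{\left(F \right)} = - 112 F$ ($m{\left(F \right)} = - 56 \cdot 2 F = - 112 F$)
$m{\left(-41 \right)} - -2049 = \left(-112\right) \left(-41\right) - -2049 = 4592 + 2049 = 6641$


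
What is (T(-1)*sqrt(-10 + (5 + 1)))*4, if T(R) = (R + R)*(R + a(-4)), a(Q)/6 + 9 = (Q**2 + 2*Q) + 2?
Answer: -80*I ≈ -80.0*I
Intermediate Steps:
a(Q) = -42 + 6*Q**2 + 12*Q (a(Q) = -54 + 6*((Q**2 + 2*Q) + 2) = -54 + 6*(2 + Q**2 + 2*Q) = -54 + (12 + 6*Q**2 + 12*Q) = -42 + 6*Q**2 + 12*Q)
T(R) = 2*R*(6 + R) (T(R) = (R + R)*(R + (-42 + 6*(-4)**2 + 12*(-4))) = (2*R)*(R + (-42 + 6*16 - 48)) = (2*R)*(R + (-42 + 96 - 48)) = (2*R)*(R + 6) = (2*R)*(6 + R) = 2*R*(6 + R))
(T(-1)*sqrt(-10 + (5 + 1)))*4 = ((2*(-1)*(6 - 1))*sqrt(-10 + (5 + 1)))*4 = ((2*(-1)*5)*sqrt(-10 + 6))*4 = -20*I*4 = -80*I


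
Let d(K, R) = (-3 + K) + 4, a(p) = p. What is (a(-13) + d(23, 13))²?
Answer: 121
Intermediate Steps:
d(K, R) = 1 + K
(a(-13) + d(23, 13))² = (-13 + (1 + 23))² = (-13 + 24)² = 11² = 121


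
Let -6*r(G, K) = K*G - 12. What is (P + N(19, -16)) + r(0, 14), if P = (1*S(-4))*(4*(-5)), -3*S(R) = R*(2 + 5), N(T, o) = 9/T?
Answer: -10499/57 ≈ -184.19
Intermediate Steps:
S(R) = -7*R/3 (S(R) = -R*(2 + 5)/3 = -R*7/3 = -7*R/3)
r(G, K) = 2 - G*K/6 (r(G, K) = -(K*G - 12)/6 = -(G*K - 12)/6 = -(-12 + G*K)/6 = 2 - G*K/6)
P = -560/3 (P = (1*(-7/3*(-4)))*(4*(-5)) = (1*(28/3))*(-20) = (28/3)*(-20) = -560/3 ≈ -186.67)
(P + N(19, -16)) + r(0, 14) = (-560/3 + 9/19) + (2 - 1/6*0*14) = (-560/3 + 9*(1/19)) + (2 + 0) = (-560/3 + 9/19) + 2 = -10613/57 + 2 = -10499/57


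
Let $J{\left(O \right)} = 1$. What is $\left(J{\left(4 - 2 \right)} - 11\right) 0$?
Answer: $0$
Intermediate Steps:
$\left(J{\left(4 - 2 \right)} - 11\right) 0 = \left(1 - 11\right) 0 = \left(-10\right) 0 = 0$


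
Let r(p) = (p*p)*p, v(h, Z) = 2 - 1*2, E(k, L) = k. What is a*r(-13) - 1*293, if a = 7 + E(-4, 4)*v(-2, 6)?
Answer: -15672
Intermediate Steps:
v(h, Z) = 0 (v(h, Z) = 2 - 2 = 0)
a = 7 (a = 7 - 4*0 = 7 + 0 = 7)
r(p) = p**3 (r(p) = p**2*p = p**3)
a*r(-13) - 1*293 = 7*(-13)**3 - 1*293 = 7*(-2197) - 293 = -15379 - 293 = -15672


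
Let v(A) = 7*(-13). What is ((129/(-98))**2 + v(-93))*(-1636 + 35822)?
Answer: -14654222039/4802 ≈ -3.0517e+6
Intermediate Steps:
v(A) = -91
((129/(-98))**2 + v(-93))*(-1636 + 35822) = ((129/(-98))**2 - 91)*(-1636 + 35822) = ((129*(-1/98))**2 - 91)*34186 = ((-129/98)**2 - 91)*34186 = (16641/9604 - 91)*34186 = -857323/9604*34186 = -14654222039/4802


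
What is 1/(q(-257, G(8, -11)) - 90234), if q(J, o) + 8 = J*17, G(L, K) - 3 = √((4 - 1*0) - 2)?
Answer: -1/94611 ≈ -1.0570e-5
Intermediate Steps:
G(L, K) = 3 + √2 (G(L, K) = 3 + √((4 - 1*0) - 2) = 3 + √((4 + 0) - 2) = 3 + √(4 - 2) = 3 + √2)
q(J, o) = -8 + 17*J (q(J, o) = -8 + J*17 = -8 + 17*J)
1/(q(-257, G(8, -11)) - 90234) = 1/((-8 + 17*(-257)) - 90234) = 1/((-8 - 4369) - 90234) = 1/(-4377 - 90234) = 1/(-94611) = -1/94611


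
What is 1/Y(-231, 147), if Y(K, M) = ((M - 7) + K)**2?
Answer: 1/8281 ≈ 0.00012076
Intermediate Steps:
Y(K, M) = (-7 + K + M)**2 (Y(K, M) = ((-7 + M) + K)**2 = (-7 + K + M)**2)
1/Y(-231, 147) = 1/((-7 - 231 + 147)**2) = 1/((-91)**2) = 1/8281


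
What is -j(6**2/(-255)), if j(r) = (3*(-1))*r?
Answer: -36/85 ≈ -0.42353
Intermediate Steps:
j(r) = -3*r
-j(6**2/(-255)) = -(-3)*6**2/(-255) = -(-3)*36*(-1/255) = -(-3)*(-12)/85 = -1*36/85 = -36/85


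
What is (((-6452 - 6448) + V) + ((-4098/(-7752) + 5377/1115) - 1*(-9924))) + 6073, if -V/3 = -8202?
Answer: 39916096369/1440580 ≈ 27708.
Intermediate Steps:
V = 24606 (V = -3*(-8202) = 24606)
(((-6452 - 6448) + V) + ((-4098/(-7752) + 5377/1115) - 1*(-9924))) + 6073 = (((-6452 - 6448) + 24606) + ((-4098/(-7752) + 5377/1115) - 1*(-9924))) + 6073 = ((-12900 + 24606) + ((-4098*(-1/7752) + 5377*(1/1115)) + 9924)) + 6073 = (11706 + ((683/1292 + 5377/1115) + 9924)) + 6073 = (11706 + (7708629/1440580 + 9924)) + 6073 = (11706 + 14304024549/1440580) + 6073 = 31167454029/1440580 + 6073 = 39916096369/1440580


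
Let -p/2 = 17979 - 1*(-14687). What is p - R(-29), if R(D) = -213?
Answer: -65119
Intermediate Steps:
p = -65332 (p = -2*(17979 - 1*(-14687)) = -2*(17979 + 14687) = -2*32666 = -65332)
p - R(-29) = -65332 - 1*(-213) = -65332 + 213 = -65119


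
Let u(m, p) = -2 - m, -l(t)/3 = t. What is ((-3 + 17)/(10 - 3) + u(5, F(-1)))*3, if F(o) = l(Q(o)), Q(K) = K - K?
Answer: -15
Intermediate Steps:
Q(K) = 0
l(t) = -3*t
F(o) = 0 (F(o) = -3*0 = 0)
((-3 + 17)/(10 - 3) + u(5, F(-1)))*3 = ((-3 + 17)/(10 - 3) + (-2 - 1*5))*3 = (14/7 + (-2 - 5))*3 = (14*(1/7) - 7)*3 = (2 - 7)*3 = -5*3 = -15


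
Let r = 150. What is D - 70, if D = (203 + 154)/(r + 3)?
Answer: -203/3 ≈ -67.667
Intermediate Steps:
D = 7/3 (D = (203 + 154)/(150 + 3) = 357/153 = 357*(1/153) = 7/3 ≈ 2.3333)
D - 70 = 7/3 - 70 = -203/3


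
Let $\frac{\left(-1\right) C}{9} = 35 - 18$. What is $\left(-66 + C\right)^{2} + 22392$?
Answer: $70353$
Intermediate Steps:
$C = -153$ ($C = - 9 \left(35 - 18\right) = \left(-9\right) 17 = -153$)
$\left(-66 + C\right)^{2} + 22392 = \left(-66 - 153\right)^{2} + 22392 = \left(-219\right)^{2} + 22392 = 47961 + 22392 = 70353$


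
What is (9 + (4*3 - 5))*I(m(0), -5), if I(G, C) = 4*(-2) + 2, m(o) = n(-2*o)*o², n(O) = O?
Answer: -96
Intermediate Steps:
m(o) = -2*o³ (m(o) = (-2*o)*o² = -2*o³)
I(G, C) = -6 (I(G, C) = -8 + 2 = -6)
(9 + (4*3 - 5))*I(m(0), -5) = (9 + (4*3 - 5))*(-6) = (9 + (12 - 5))*(-6) = (9 + 7)*(-6) = 16*(-6) = -96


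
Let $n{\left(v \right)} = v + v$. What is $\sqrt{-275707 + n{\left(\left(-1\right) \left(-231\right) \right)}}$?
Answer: $i \sqrt{275245} \approx 524.64 i$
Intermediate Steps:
$n{\left(v \right)} = 2 v$
$\sqrt{-275707 + n{\left(\left(-1\right) \left(-231\right) \right)}} = \sqrt{-275707 + 2 \left(\left(-1\right) \left(-231\right)\right)} = \sqrt{-275707 + 2 \cdot 231} = \sqrt{-275707 + 462} = \sqrt{-275245} = i \sqrt{275245}$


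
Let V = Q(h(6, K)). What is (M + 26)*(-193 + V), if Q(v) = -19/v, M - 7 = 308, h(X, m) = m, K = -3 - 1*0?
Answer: -190960/3 ≈ -63653.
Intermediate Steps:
K = -3 (K = -3 + 0 = -3)
M = 315 (M = 7 + 308 = 315)
V = 19/3 (V = -19/(-3) = -19*(-⅓) = 19/3 ≈ 6.3333)
(M + 26)*(-193 + V) = (315 + 26)*(-193 + 19/3) = 341*(-560/3) = -190960/3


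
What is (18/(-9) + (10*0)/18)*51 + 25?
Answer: -77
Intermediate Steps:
(18/(-9) + (10*0)/18)*51 + 25 = (18*(-⅑) + 0*(1/18))*51 + 25 = (-2 + 0)*51 + 25 = -2*51 + 25 = -102 + 25 = -77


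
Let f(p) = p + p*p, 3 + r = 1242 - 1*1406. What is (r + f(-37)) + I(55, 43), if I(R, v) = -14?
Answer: 1151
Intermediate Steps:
r = -167 (r = -3 + (1242 - 1*1406) = -3 + (1242 - 1406) = -3 - 164 = -167)
f(p) = p + p**2
(r + f(-37)) + I(55, 43) = (-167 - 37*(1 - 37)) - 14 = (-167 - 37*(-36)) - 14 = (-167 + 1332) - 14 = 1165 - 14 = 1151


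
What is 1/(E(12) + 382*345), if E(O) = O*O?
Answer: 1/131934 ≈ 7.5795e-6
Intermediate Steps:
E(O) = O²
1/(E(12) + 382*345) = 1/(12² + 382*345) = 1/(144 + 131790) = 1/131934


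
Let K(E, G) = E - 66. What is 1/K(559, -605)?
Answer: 1/493 ≈ 0.0020284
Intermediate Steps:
K(E, G) = -66 + E
1/K(559, -605) = 1/(-66 + 559) = 1/493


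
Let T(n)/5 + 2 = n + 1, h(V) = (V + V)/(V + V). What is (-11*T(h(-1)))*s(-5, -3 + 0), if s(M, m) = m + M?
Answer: 0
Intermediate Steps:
h(V) = 1 (h(V) = (2*V)/((2*V)) = (2*V)*(1/(2*V)) = 1)
s(M, m) = M + m
T(n) = -5 + 5*n (T(n) = -10 + 5*(n + 1) = -10 + 5*(1 + n) = -10 + (5 + 5*n) = -5 + 5*n)
(-11*T(h(-1)))*s(-5, -3 + 0) = (-11*(-5 + 5*1))*(-5 + (-3 + 0)) = (-11*(-5 + 5))*(-5 - 3) = -11*0*(-8) = 0*(-8) = 0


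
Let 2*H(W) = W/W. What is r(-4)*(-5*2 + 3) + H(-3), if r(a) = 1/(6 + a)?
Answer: -3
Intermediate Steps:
H(W) = ½ (H(W) = (W/W)/2 = (½)*1 = ½)
r(-4)*(-5*2 + 3) + H(-3) = (-5*2 + 3)/(6 - 4) + ½ = (-10 + 3)/2 + ½ = (½)*(-7) + ½ = -7/2 + ½ = -3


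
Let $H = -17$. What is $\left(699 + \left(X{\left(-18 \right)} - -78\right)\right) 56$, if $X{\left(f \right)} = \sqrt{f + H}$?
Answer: $43512 + 56 i \sqrt{35} \approx 43512.0 + 331.3 i$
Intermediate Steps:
$X{\left(f \right)} = \sqrt{-17 + f}$ ($X{\left(f \right)} = \sqrt{f - 17} = \sqrt{-17 + f}$)
$\left(699 + \left(X{\left(-18 \right)} - -78\right)\right) 56 = \left(699 + \left(\sqrt{-17 - 18} - -78\right)\right) 56 = \left(699 + \left(\sqrt{-35} + 78\right)\right) 56 = \left(699 + \left(i \sqrt{35} + 78\right)\right) 56 = \left(699 + \left(78 + i \sqrt{35}\right)\right) 56 = \left(777 + i \sqrt{35}\right) 56 = 43512 + 56 i \sqrt{35}$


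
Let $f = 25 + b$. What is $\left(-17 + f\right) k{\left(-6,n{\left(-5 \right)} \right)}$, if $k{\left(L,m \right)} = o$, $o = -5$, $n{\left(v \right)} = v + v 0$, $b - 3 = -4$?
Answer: $-35$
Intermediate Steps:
$b = -1$ ($b = 3 - 4 = -1$)
$n{\left(v \right)} = v$ ($n{\left(v \right)} = v + 0 = v$)
$f = 24$ ($f = 25 - 1 = 24$)
$k{\left(L,m \right)} = -5$
$\left(-17 + f\right) k{\left(-6,n{\left(-5 \right)} \right)} = \left(-17 + 24\right) \left(-5\right) = 7 \left(-5\right) = -35$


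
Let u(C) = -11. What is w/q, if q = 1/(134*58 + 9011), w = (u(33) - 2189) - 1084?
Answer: -55115372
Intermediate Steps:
w = -3284 (w = (-11 - 2189) - 1084 = -2200 - 1084 = -3284)
q = 1/16783 (q = 1/(7772 + 9011) = 1/16783 ≈ 5.9584e-5)
w/q = -3284/1/16783 = -3284*16783 = -55115372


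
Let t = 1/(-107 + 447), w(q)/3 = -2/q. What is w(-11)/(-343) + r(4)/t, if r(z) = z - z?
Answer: -6/3773 ≈ -0.0015902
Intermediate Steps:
w(q) = -6/q (w(q) = 3*(-2/q) = -6/q)
t = 1/340 ≈ 0.0029412
r(z) = 0
w(-11)/(-343) + r(4)/t = -6/(-11)/(-343) + 0/(1/340) = -6*(-1/11)*(-1/343) + 0*340 = (6/11)*(-1/343) + 0 = -6/3773 + 0 = -6/3773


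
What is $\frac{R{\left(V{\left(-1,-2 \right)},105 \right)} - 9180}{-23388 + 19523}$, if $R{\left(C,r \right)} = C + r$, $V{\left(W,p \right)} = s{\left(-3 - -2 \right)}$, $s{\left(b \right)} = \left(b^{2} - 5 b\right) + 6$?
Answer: $\frac{9063}{3865} \approx 2.3449$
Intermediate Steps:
$s{\left(b \right)} = 6 + b^{2} - 5 b$
$V{\left(W,p \right)} = 12$ ($V{\left(W,p \right)} = 6 + \left(-3 - -2\right)^{2} - 5 \left(-3 - -2\right) = 6 + \left(-3 + 2\right)^{2} - 5 \left(-3 + 2\right) = 6 + \left(-1\right)^{2} - -5 = 6 + 1 + 5 = 12$)
$\frac{R{\left(V{\left(-1,-2 \right)},105 \right)} - 9180}{-23388 + 19523} = \frac{\left(12 + 105\right) - 9180}{-23388 + 19523} = \frac{117 - 9180}{-3865} = \left(-9063\right) \left(- \frac{1}{3865}\right) = \frac{9063}{3865}$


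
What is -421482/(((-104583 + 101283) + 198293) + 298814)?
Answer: -421482/493807 ≈ -0.85354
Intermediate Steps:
-421482/(((-104583 + 101283) + 198293) + 298814) = -421482/((-3300 + 198293) + 298814) = -421482/(194993 + 298814) = -421482/493807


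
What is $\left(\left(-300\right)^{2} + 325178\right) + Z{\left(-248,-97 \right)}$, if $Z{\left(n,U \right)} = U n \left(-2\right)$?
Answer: $367066$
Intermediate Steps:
$Z{\left(n,U \right)} = - 2 U n$ ($Z{\left(n,U \right)} = U \left(- 2 n\right) = - 2 U n$)
$\left(\left(-300\right)^{2} + 325178\right) + Z{\left(-248,-97 \right)} = \left(\left(-300\right)^{2} + 325178\right) - \left(-194\right) \left(-248\right) = \left(90000 + 325178\right) - 48112 = 415178 - 48112 = 367066$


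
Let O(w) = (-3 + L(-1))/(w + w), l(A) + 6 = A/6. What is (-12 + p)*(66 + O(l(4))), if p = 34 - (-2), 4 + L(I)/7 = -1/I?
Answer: 1638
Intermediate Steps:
L(I) = -28 - 7/I (L(I) = -28 + 7*(-1/I) = -28 - 7/I)
l(A) = -6 + A/6
O(w) = -12/w (O(w) = (-3 + (-28 - 7/(-1)))/(w + w) = (-3 + (-28 - 7*(-1)))/((2*w)) = (-3 + (-28 + 7))*(1/(2*w)) = (-3 - 21)*(1/(2*w)) = -12/w)
p = 36 (p = 34 - 1*(-2) = 34 + 2 = 36)
(-12 + p)*(66 + O(l(4))) = (-12 + 36)*(66 - 12/(-6 + (⅙)*4)) = 24*(66 - 12/(-6 + ⅔)) = 24*(66 - 12/(-16/3)) = 24*(66 - 12*(-3/16)) = 24*(66 + 9/4) = 24*(273/4) = 1638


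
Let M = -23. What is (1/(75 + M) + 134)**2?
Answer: 48566961/2704 ≈ 17961.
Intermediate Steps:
(1/(75 + M) + 134)**2 = (1/(75 - 23) + 134)**2 = (1/52 + 134)**2 = (6969/52)**2 = 48566961/2704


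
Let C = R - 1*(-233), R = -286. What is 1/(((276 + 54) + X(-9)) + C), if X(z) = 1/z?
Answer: 9/2492 ≈ 0.0036116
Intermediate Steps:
C = -53 (C = -286 - 1*(-233) = -286 + 233 = -53)
1/(((276 + 54) + X(-9)) + C) = 1/(((276 + 54) + 1/(-9)) - 53) = 1/((330 - ⅑) - 53) = 1/(2969/9 - 53) = 1/(2492/9) = 9/2492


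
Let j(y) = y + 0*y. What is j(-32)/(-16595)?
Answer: 32/16595 ≈ 0.0019283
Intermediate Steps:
j(y) = y (j(y) = y + 0 = y)
j(-32)/(-16595) = -32/(-16595) = -32*(-1/16595) = 32/16595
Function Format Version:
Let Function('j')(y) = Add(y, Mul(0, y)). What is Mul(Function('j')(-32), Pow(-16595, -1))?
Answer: Rational(32, 16595) ≈ 0.0019283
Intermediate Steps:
Function('j')(y) = y (Function('j')(y) = Add(y, 0) = y)
Mul(Function('j')(-32), Pow(-16595, -1)) = Mul(-32, Pow(-16595, -1)) = Mul(-32, Rational(-1, 16595)) = Rational(32, 16595)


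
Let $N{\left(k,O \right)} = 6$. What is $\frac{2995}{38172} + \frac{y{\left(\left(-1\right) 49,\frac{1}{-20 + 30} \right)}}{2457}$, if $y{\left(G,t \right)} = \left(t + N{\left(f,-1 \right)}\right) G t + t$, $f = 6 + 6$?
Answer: $\frac{960119}{14473550} \approx 0.066336$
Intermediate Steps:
$f = 12$
$y{\left(G,t \right)} = t + G t \left(6 + t\right)$ ($y{\left(G,t \right)} = \left(t + 6\right) G t + t = \left(6 + t\right) G t + t = G \left(6 + t\right) t + t = G t \left(6 + t\right) + t = t + G t \left(6 + t\right)$)
$\frac{2995}{38172} + \frac{y{\left(\left(-1\right) 49,\frac{1}{-20 + 30} \right)}}{2457} = \frac{2995}{38172} + \frac{\frac{1}{-20 + 30} \left(1 + 6 \left(\left(-1\right) 49\right) + \frac{\left(-1\right) 49}{-20 + 30}\right)}{2457} = 2995 \cdot \frac{1}{38172} + \frac{1 + 6 \left(-49\right) - \frac{49}{10}}{10} \cdot \frac{1}{2457} = \frac{2995}{38172} + \frac{1 - 294 - \frac{49}{10}}{10} \cdot \frac{1}{2457} = \frac{2995}{38172} + \frac{1}{10} \left(- \frac{2979}{10}\right) \frac{1}{2457} = \frac{2995}{38172} - \frac{331}{27300} = \frac{960119}{14473550}$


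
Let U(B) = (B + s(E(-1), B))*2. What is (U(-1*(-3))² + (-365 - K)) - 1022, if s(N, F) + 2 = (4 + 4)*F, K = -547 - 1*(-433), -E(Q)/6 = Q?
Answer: 1227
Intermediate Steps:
E(Q) = -6*Q
K = -114 (K = -547 + 433 = -114)
s(N, F) = -2 + 8*F (s(N, F) = -2 + (4 + 4)*F = -2 + 8*F)
U(B) = -4 + 18*B (U(B) = (B + (-2 + 8*B))*2 = (-2 + 9*B)*2 = -4 + 18*B)
(U(-1*(-3))² + (-365 - K)) - 1022 = ((-4 + 18*(-1*(-3)))² + (-365 - 1*(-114))) - 1022 = ((-4 + 18*3)² + (-365 + 114)) - 1022 = ((-4 + 54)² - 251) - 1022 = (50² - 251) - 1022 = (2500 - 251) - 1022 = 2249 - 1022 = 1227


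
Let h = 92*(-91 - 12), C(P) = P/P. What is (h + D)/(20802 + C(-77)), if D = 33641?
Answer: 24165/20803 ≈ 1.1616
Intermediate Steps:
C(P) = 1
h = -9476 (h = 92*(-103) = -9476)
(h + D)/(20802 + C(-77)) = (-9476 + 33641)/(20802 + 1) = 24165/20803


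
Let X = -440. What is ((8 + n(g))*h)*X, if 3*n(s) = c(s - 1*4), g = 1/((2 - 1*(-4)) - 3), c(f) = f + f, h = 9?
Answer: -22000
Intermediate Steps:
c(f) = 2*f
g = 1/3 (g = 1/((2 + 4) - 3) = 1/(6 - 3) = 1/3 ≈ 0.33333)
n(s) = -8/3 + 2*s/3 (n(s) = (2*(s - 1*4))/3 = (2*(s - 4))/3 = (2*(-4 + s))/3 = (-8 + 2*s)/3 = -8/3 + 2*s/3)
((8 + n(g))*h)*X = ((8 + (-8/3 + (2/3)*(1/3)))*9)*(-440) = ((8 + (-8/3 + 2/9))*9)*(-440) = ((8 - 22/9)*9)*(-440) = ((50/9)*9)*(-440) = 50*(-440) = -22000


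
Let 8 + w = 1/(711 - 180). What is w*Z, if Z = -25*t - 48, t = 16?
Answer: 1902656/531 ≈ 3583.2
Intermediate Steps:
w = -4247/531 (w = -8 + 1/(711 - 180) = -8 + 1/531 = -4247/531 ≈ -7.9981)
Z = -448 (Z = -25*16 - 48 = -400 - 48 = -448)
w*Z = -4247/531*(-448) = 1902656/531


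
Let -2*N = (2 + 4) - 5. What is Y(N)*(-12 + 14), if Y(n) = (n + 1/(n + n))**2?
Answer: 9/2 ≈ 4.5000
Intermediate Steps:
N = -1/2 (N = -((2 + 4) - 5)/2 = -(6 - 5)/2 = -1/2*1 = -1/2 ≈ -0.50000)
Y(n) = (n + 1/(2*n))**2
Y(N)*(-12 + 14) = ((1 + 2*(-1/2)**2)**2/(4*(-1/2)**2))*(-12 + 14) = ((1/4)*4*(1 + 2*(1/4))**2)*2 = ((1/4)*4*(1 + 1/2)**2)*2 = ((1/4)*4*(3/2)**2)*2 = ((1/4)*4*(9/4))*2 = (9/4)*2 = 9/2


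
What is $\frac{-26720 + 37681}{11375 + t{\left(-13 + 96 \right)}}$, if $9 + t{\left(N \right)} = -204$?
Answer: $\frac{10961}{11162} \approx 0.98199$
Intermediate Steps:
$t{\left(N \right)} = -213$ ($t{\left(N \right)} = -9 - 204 = -213$)
$\frac{-26720 + 37681}{11375 + t{\left(-13 + 96 \right)}} = \frac{-26720 + 37681}{11375 - 213} = \frac{10961}{11162}$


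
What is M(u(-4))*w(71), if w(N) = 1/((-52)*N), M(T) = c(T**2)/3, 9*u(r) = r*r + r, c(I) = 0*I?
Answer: 0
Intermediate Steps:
c(I) = 0
u(r) = r/9 + r**2/9 (u(r) = (r*r + r)/9 = (r**2 + r)/9 = (r + r**2)/9 = r/9 + r**2/9)
M(T) = 0 (M(T) = 0/3 = 0*(1/3) = 0)
w(N) = -1/(52*N)
M(u(-4))*w(71) = 0*(-1/52/71) = 0*(-1/52*1/71) = 0*(-1/3692) = 0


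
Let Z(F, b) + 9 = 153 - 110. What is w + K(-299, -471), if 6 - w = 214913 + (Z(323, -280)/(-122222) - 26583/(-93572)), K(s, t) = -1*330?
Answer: -1230786730705593/5718278492 ≈ -2.1524e+5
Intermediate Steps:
Z(F, b) = 34 (Z(F, b) = -9 + (153 - 110) = -9 + 43 = 34)
K(s, t) = -330
w = -1228899698803233/5718278492 (w = 6 - (214913 + (34/(-122222) - 26583/(-93572))) = 6 - (214913 + (34*(-1/122222) - 26583*(-1/93572))) = 6 - (214913 + (-17/61111 + 26583/93572)) = 6 - (214913 + 1622922989/5718278492) = 6 - 1*1228934008474185/5718278492 = 6 - 1228934008474185/5718278492 = -1228899698803233/5718278492 ≈ -2.1491e+5)
w + K(-299, -471) = -1228899698803233/5718278492 - 330 = -1230786730705593/5718278492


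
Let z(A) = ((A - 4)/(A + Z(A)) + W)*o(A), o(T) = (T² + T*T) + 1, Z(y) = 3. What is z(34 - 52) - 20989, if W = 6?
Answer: -242147/15 ≈ -16143.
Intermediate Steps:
o(T) = 1 + 2*T² (o(T) = (T² + T²) + 1 = 2*T² + 1 = 1 + 2*T²)
z(A) = (1 + 2*A²)*(6 + (-4 + A)/(3 + A)) (z(A) = ((A - 4)/(A + 3) + 6)*(1 + 2*A²) = ((-4 + A)/(3 + A) + 6)*(1 + 2*A²) = (6 + (-4 + A)/(3 + A))*(1 + 2*A²) = (1 + 2*A²)*(6 + (-4 + A)/(3 + A)))
z(34 - 52) - 20989 = 7*(1 + 2*(34 - 52)²)*(2 + (34 - 52))/(3 + (34 - 52)) - 20989 = 7*(1 + 2*(-18)²)*(2 - 18)/(3 - 18) - 20989 = 7*(1 + 2*324)*(-16)/(-15) - 20989 = 7*(-1/15)*(1 + 648)*(-16) - 20989 = 7*(-1/15)*649*(-16) - 20989 = 72688/15 - 20989 = -242147/15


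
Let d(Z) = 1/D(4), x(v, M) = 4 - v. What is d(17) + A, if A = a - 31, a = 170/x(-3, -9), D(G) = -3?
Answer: -148/21 ≈ -7.0476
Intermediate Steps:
a = 170/7 (a = 170/(4 - 1*(-3)) = 170/(4 + 3) = 170/7 ≈ 24.286)
d(Z) = -⅓ (d(Z) = 1/(-3) = -⅓)
A = -47/7 (A = 170/7 - 31 = -47/7 ≈ -6.7143)
d(17) + A = -⅓ - 47/7 = -148/21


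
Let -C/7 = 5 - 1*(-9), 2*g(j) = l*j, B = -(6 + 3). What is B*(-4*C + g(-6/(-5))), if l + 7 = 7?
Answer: -3528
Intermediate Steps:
l = 0 (l = -7 + 7 = 0)
B = -9 (B = -1*9 = -9)
g(j) = 0 (g(j) = (0*j)/2 = (½)*0 = 0)
C = -98 (C = -7*(5 - 1*(-9)) = -7*(5 + 9) = -7*14 = -98)
B*(-4*C + g(-6/(-5))) = -9*(-4*(-98) + 0) = -9*(392 + 0) = -9*392 = -3528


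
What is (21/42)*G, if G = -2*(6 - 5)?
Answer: -1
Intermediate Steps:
G = -2 (G = -2*1 = -2)
(21/42)*G = (21/42)*(-2) = ((1/42)*21)*(-2) = (½)*(-2) = -1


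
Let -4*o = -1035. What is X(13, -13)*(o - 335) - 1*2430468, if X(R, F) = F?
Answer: -9717907/4 ≈ -2.4295e+6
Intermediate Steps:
o = 1035/4 (o = -1/4*(-1035) = 1035/4 ≈ 258.75)
X(13, -13)*(o - 335) - 1*2430468 = -13*(1035/4 - 335) - 1*2430468 = -13*(-305/4) - 2430468 = 3965/4 - 2430468 = -9717907/4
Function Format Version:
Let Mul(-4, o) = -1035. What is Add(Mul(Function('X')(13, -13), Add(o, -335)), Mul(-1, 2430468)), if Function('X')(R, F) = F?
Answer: Rational(-9717907, 4) ≈ -2.4295e+6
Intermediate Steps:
o = Rational(1035, 4) (o = Mul(Rational(-1, 4), -1035) = Rational(1035, 4) ≈ 258.75)
Add(Mul(Function('X')(13, -13), Add(o, -335)), Mul(-1, 2430468)) = Add(Mul(-13, Add(Rational(1035, 4), -335)), Mul(-1, 2430468)) = Add(Mul(-13, Rational(-305, 4)), -2430468) = Add(Rational(3965, 4), -2430468) = Rational(-9717907, 4)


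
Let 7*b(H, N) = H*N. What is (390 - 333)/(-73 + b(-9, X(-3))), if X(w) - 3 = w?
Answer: -57/73 ≈ -0.78082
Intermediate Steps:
X(w) = 3 + w
b(H, N) = H*N/7 (b(H, N) = (H*N)/7 = H*N/7)
(390 - 333)/(-73 + b(-9, X(-3))) = (390 - 333)/(-73 + (1/7)*(-9)*(3 - 3)) = 57/(-73 + (1/7)*(-9)*0) = 57/(-73 + 0) = 57/(-73) = 57*(-1/73) = -57/73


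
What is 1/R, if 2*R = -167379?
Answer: -2/167379 ≈ -1.1949e-5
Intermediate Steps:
R = -167379/2 (R = (1/2)*(-167379) = -167379/2 ≈ -83690.)
1/R = 1/(-167379/2) = -2/167379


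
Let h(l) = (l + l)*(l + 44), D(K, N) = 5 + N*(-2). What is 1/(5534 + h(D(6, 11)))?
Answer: 1/4616 ≈ 0.00021664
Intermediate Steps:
D(K, N) = 5 - 2*N
h(l) = 2*l*(44 + l) (h(l) = (2*l)*(44 + l) = 2*l*(44 + l))
1/(5534 + h(D(6, 11))) = 1/(5534 + 2*(5 - 2*11)*(44 + (5 - 2*11))) = 1/(5534 + 2*(5 - 22)*(44 + (5 - 22))) = 1/(5534 + 2*(-17)*(44 - 17)) = 1/(5534 + 2*(-17)*27) = 1/(5534 - 918) = 1/4616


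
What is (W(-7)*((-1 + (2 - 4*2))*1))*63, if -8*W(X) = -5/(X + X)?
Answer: 315/16 ≈ 19.688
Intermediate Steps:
W(X) = 5/(16*X) (W(X) = -(-5)/(8*(X + X)) = -(-5)/(8*(2*X)) = -(-5)*1/(2*X)/8 = -(-5)/(16*X) = 5/(16*X))
(W(-7)*((-1 + (2 - 4*2))*1))*63 = (((5/16)/(-7))*((-1 + (2 - 4*2))*1))*63 = (((5/16)*(-1/7))*((-1 + (2 - 8))*1))*63 = -5*(-1 - 6)/112*63 = -(-5)/16*63 = -5/112*(-7)*63 = (5/16)*63 = 315/16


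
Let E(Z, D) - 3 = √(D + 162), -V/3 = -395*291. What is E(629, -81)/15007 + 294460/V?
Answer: 884619848/1034987769 ≈ 0.85472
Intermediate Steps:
V = 344835 (V = -(-1185)*291 = -3*(-114945) = 344835)
E(Z, D) = 3 + √(162 + D) (E(Z, D) = 3 + √(D + 162) = 3 + √(162 + D))
E(629, -81)/15007 + 294460/V = (3 + √(162 - 81))/15007 + 294460/344835 = (3 + √81)*(1/15007) + 294460*(1/344835) = (3 + 9)*(1/15007) + 58892/68967 = 12*(1/15007) + 58892/68967 = 12/15007 + 58892/68967 = 884619848/1034987769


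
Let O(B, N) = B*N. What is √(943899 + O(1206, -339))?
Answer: √535065 ≈ 731.48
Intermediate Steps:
√(943899 + O(1206, -339)) = √(943899 + 1206*(-339)) = √(943899 - 408834) = √535065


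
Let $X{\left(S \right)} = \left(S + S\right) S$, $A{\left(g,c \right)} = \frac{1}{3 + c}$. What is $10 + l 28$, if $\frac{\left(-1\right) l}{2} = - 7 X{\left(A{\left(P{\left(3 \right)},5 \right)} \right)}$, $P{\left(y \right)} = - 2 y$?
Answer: $\frac{89}{4} \approx 22.25$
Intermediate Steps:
$X{\left(S \right)} = 2 S^{2}$ ($X{\left(S \right)} = 2 S S = 2 S^{2}$)
$l = \frac{7}{16}$ ($l = - 2 \left(- 7 \cdot 2 \left(\frac{1}{3 + 5}\right)^{2}\right) = - 2 \left(- 7 \cdot 2 \left(\frac{1}{8}\right)^{2}\right) = - 2 \left(- 7 \cdot \frac{2}{64}\right) = - 2 \left(- 7 \cdot 2 \cdot \frac{1}{64}\right) = - 2 \left(\left(-7\right) \frac{1}{32}\right) = \left(-2\right) \left(- \frac{7}{32}\right) = \frac{7}{16} \approx 0.4375$)
$10 + l 28 = 10 + \frac{7}{16} \cdot 28 = 10 + \frac{49}{4} = \frac{89}{4}$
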